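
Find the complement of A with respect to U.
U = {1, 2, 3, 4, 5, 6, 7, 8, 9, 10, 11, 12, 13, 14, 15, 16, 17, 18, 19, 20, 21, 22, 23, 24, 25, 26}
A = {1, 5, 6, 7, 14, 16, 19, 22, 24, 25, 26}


Universal set U = {1, 2, 3, 4, 5, 6, 7, 8, 9, 10, 11, 12, 13, 14, 15, 16, 17, 18, 19, 20, 21, 22, 23, 24, 25, 26}
Set A = {1, 5, 6, 7, 14, 16, 19, 22, 24, 25, 26}
A' = U \ A = elements in U but not in A
Checking each element of U:
1 (in A, exclude), 2 (not in A, include), 3 (not in A, include), 4 (not in A, include), 5 (in A, exclude), 6 (in A, exclude), 7 (in A, exclude), 8 (not in A, include), 9 (not in A, include), 10 (not in A, include), 11 (not in A, include), 12 (not in A, include), 13 (not in A, include), 14 (in A, exclude), 15 (not in A, include), 16 (in A, exclude), 17 (not in A, include), 18 (not in A, include), 19 (in A, exclude), 20 (not in A, include), 21 (not in A, include), 22 (in A, exclude), 23 (not in A, include), 24 (in A, exclude), 25 (in A, exclude), 26 (in A, exclude)
A' = {2, 3, 4, 8, 9, 10, 11, 12, 13, 15, 17, 18, 20, 21, 23}

{2, 3, 4, 8, 9, 10, 11, 12, 13, 15, 17, 18, 20, 21, 23}


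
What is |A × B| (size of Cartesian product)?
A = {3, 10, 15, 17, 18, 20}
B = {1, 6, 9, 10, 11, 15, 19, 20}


Set A = {3, 10, 15, 17, 18, 20} has 6 elements.
Set B = {1, 6, 9, 10, 11, 15, 19, 20} has 8 elements.
|A × B| = |A| × |B| = 6 × 8 = 48

48


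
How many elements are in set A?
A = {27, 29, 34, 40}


Set A = {27, 29, 34, 40}
Listing elements: 27, 29, 34, 40
Counting: 4 elements
|A| = 4

4


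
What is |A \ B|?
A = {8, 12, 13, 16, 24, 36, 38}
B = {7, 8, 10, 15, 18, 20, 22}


Set A = {8, 12, 13, 16, 24, 36, 38}
Set B = {7, 8, 10, 15, 18, 20, 22}
A \ B = {12, 13, 16, 24, 36, 38}
|A \ B| = 6

6


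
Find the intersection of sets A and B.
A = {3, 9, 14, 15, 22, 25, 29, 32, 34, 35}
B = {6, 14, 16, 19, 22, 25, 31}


Set A = {3, 9, 14, 15, 22, 25, 29, 32, 34, 35}
Set B = {6, 14, 16, 19, 22, 25, 31}
A ∩ B includes only elements in both sets.
Check each element of A against B:
3 ✗, 9 ✗, 14 ✓, 15 ✗, 22 ✓, 25 ✓, 29 ✗, 32 ✗, 34 ✗, 35 ✗
A ∩ B = {14, 22, 25}

{14, 22, 25}


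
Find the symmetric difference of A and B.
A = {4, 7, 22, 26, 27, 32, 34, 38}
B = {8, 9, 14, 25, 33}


Set A = {4, 7, 22, 26, 27, 32, 34, 38}
Set B = {8, 9, 14, 25, 33}
A △ B = (A \ B) ∪ (B \ A)
Elements in A but not B: {4, 7, 22, 26, 27, 32, 34, 38}
Elements in B but not A: {8, 9, 14, 25, 33}
A △ B = {4, 7, 8, 9, 14, 22, 25, 26, 27, 32, 33, 34, 38}

{4, 7, 8, 9, 14, 22, 25, 26, 27, 32, 33, 34, 38}


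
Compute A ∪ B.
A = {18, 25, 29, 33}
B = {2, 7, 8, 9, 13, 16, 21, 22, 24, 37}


Set A = {18, 25, 29, 33}
Set B = {2, 7, 8, 9, 13, 16, 21, 22, 24, 37}
A ∪ B includes all elements in either set.
Elements from A: {18, 25, 29, 33}
Elements from B not already included: {2, 7, 8, 9, 13, 16, 21, 22, 24, 37}
A ∪ B = {2, 7, 8, 9, 13, 16, 18, 21, 22, 24, 25, 29, 33, 37}

{2, 7, 8, 9, 13, 16, 18, 21, 22, 24, 25, 29, 33, 37}


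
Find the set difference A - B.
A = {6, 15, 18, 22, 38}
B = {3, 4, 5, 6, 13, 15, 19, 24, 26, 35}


Set A = {6, 15, 18, 22, 38}
Set B = {3, 4, 5, 6, 13, 15, 19, 24, 26, 35}
A \ B includes elements in A that are not in B.
Check each element of A:
6 (in B, remove), 15 (in B, remove), 18 (not in B, keep), 22 (not in B, keep), 38 (not in B, keep)
A \ B = {18, 22, 38}

{18, 22, 38}


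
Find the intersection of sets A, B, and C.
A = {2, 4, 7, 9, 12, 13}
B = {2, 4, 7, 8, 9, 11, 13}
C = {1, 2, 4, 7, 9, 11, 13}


Set A = {2, 4, 7, 9, 12, 13}
Set B = {2, 4, 7, 8, 9, 11, 13}
Set C = {1, 2, 4, 7, 9, 11, 13}
First, A ∩ B = {2, 4, 7, 9, 13}
Then, (A ∩ B) ∩ C = {2, 4, 7, 9, 13}

{2, 4, 7, 9, 13}


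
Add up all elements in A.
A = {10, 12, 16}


Set A = {10, 12, 16}
Sum = 10 + 12 + 16 = 38

38


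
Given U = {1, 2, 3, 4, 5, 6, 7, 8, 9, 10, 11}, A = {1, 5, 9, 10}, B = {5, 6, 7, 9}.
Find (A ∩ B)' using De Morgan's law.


U = {1, 2, 3, 4, 5, 6, 7, 8, 9, 10, 11}
A = {1, 5, 9, 10}, B = {5, 6, 7, 9}
A ∩ B = {5, 9}
(A ∩ B)' = U \ (A ∩ B) = {1, 2, 3, 4, 6, 7, 8, 10, 11}
Verification via A' ∪ B': A' = {2, 3, 4, 6, 7, 8, 11}, B' = {1, 2, 3, 4, 8, 10, 11}
A' ∪ B' = {1, 2, 3, 4, 6, 7, 8, 10, 11} ✓

{1, 2, 3, 4, 6, 7, 8, 10, 11}


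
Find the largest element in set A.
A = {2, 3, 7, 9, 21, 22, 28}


Set A = {2, 3, 7, 9, 21, 22, 28}
Elements in ascending order: 2, 3, 7, 9, 21, 22, 28
The largest element is 28.

28


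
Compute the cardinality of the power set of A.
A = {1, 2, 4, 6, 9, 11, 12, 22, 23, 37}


Set A = {1, 2, 4, 6, 9, 11, 12, 22, 23, 37}
|A| = 10
The power set P(A) contains all subsets of A.
|P(A)| = 2^|A| = 2^10 = 1024

1024


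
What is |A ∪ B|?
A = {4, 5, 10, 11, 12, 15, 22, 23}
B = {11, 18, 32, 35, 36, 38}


Set A = {4, 5, 10, 11, 12, 15, 22, 23}, |A| = 8
Set B = {11, 18, 32, 35, 36, 38}, |B| = 6
A ∩ B = {11}, |A ∩ B| = 1
|A ∪ B| = |A| + |B| - |A ∩ B| = 8 + 6 - 1 = 13

13


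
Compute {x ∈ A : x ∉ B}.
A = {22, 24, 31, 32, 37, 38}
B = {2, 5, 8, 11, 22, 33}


Set A = {22, 24, 31, 32, 37, 38}
Set B = {2, 5, 8, 11, 22, 33}
Check each element of A against B:
22 ∈ B, 24 ∉ B (include), 31 ∉ B (include), 32 ∉ B (include), 37 ∉ B (include), 38 ∉ B (include)
Elements of A not in B: {24, 31, 32, 37, 38}

{24, 31, 32, 37, 38}


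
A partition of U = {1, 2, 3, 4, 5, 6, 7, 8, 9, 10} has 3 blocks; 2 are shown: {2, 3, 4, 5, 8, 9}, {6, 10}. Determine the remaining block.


U = {1, 2, 3, 4, 5, 6, 7, 8, 9, 10}
Shown blocks: {2, 3, 4, 5, 8, 9}, {6, 10}
A partition's blocks are pairwise disjoint and cover U, so the missing block = U \ (union of shown blocks).
Union of shown blocks: {2, 3, 4, 5, 6, 8, 9, 10}
Missing block = U \ (union) = {1, 7}

{1, 7}


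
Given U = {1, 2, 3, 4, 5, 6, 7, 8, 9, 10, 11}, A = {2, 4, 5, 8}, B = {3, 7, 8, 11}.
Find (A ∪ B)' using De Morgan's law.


U = {1, 2, 3, 4, 5, 6, 7, 8, 9, 10, 11}
A = {2, 4, 5, 8}, B = {3, 7, 8, 11}
A ∪ B = {2, 3, 4, 5, 7, 8, 11}
(A ∪ B)' = U \ (A ∪ B) = {1, 6, 9, 10}
Verification via A' ∩ B': A' = {1, 3, 6, 7, 9, 10, 11}, B' = {1, 2, 4, 5, 6, 9, 10}
A' ∩ B' = {1, 6, 9, 10} ✓

{1, 6, 9, 10}


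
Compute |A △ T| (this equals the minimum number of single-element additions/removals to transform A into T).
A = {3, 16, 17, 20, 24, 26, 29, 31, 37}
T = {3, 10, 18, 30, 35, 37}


Set A = {3, 16, 17, 20, 24, 26, 29, 31, 37}
Set T = {3, 10, 18, 30, 35, 37}
Elements to remove from A (in A, not in T): {16, 17, 20, 24, 26, 29, 31} → 7 removals
Elements to add to A (in T, not in A): {10, 18, 30, 35} → 4 additions
Total edits = 7 + 4 = 11

11


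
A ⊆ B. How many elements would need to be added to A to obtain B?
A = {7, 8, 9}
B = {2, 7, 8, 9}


Set A = {7, 8, 9}, |A| = 3
Set B = {2, 7, 8, 9}, |B| = 4
Since A ⊆ B: B \ A = {2}
|B| - |A| = 4 - 3 = 1

1


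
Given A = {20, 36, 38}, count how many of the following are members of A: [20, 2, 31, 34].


Set A = {20, 36, 38}
Candidates: [20, 2, 31, 34]
Check each candidate:
20 ∈ A, 2 ∉ A, 31 ∉ A, 34 ∉ A
Count of candidates in A: 1

1


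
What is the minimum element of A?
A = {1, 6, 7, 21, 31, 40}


Set A = {1, 6, 7, 21, 31, 40}
Elements in ascending order: 1, 6, 7, 21, 31, 40
The smallest element is 1.

1


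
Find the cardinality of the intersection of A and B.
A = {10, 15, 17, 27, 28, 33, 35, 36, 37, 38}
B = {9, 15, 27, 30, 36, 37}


Set A = {10, 15, 17, 27, 28, 33, 35, 36, 37, 38}
Set B = {9, 15, 27, 30, 36, 37}
A ∩ B = {15, 27, 36, 37}
|A ∩ B| = 4

4


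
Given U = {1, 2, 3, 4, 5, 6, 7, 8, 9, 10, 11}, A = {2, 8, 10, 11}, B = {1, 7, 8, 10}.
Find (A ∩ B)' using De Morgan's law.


U = {1, 2, 3, 4, 5, 6, 7, 8, 9, 10, 11}
A = {2, 8, 10, 11}, B = {1, 7, 8, 10}
A ∩ B = {8, 10}
(A ∩ B)' = U \ (A ∩ B) = {1, 2, 3, 4, 5, 6, 7, 9, 11}
Verification via A' ∪ B': A' = {1, 3, 4, 5, 6, 7, 9}, B' = {2, 3, 4, 5, 6, 9, 11}
A' ∪ B' = {1, 2, 3, 4, 5, 6, 7, 9, 11} ✓

{1, 2, 3, 4, 5, 6, 7, 9, 11}


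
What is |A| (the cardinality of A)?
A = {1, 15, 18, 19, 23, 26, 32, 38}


Set A = {1, 15, 18, 19, 23, 26, 32, 38}
Listing elements: 1, 15, 18, 19, 23, 26, 32, 38
Counting: 8 elements
|A| = 8

8


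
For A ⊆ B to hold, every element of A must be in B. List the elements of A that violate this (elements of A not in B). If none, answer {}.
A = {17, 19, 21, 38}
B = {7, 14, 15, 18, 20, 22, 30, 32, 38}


Set A = {17, 19, 21, 38}
Set B = {7, 14, 15, 18, 20, 22, 30, 32, 38}
Check each element of A against B:
17 ∉ B (include), 19 ∉ B (include), 21 ∉ B (include), 38 ∈ B
Elements of A not in B: {17, 19, 21}

{17, 19, 21}


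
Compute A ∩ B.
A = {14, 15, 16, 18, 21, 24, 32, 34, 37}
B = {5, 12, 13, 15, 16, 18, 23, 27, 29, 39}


Set A = {14, 15, 16, 18, 21, 24, 32, 34, 37}
Set B = {5, 12, 13, 15, 16, 18, 23, 27, 29, 39}
A ∩ B includes only elements in both sets.
Check each element of A against B:
14 ✗, 15 ✓, 16 ✓, 18 ✓, 21 ✗, 24 ✗, 32 ✗, 34 ✗, 37 ✗
A ∩ B = {15, 16, 18}

{15, 16, 18}


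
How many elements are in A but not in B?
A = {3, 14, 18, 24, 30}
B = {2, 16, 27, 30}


Set A = {3, 14, 18, 24, 30}
Set B = {2, 16, 27, 30}
A \ B = {3, 14, 18, 24}
|A \ B| = 4

4


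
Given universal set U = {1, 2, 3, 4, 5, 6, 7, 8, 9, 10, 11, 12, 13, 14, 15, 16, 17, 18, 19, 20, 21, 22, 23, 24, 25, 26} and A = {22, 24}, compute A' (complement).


Universal set U = {1, 2, 3, 4, 5, 6, 7, 8, 9, 10, 11, 12, 13, 14, 15, 16, 17, 18, 19, 20, 21, 22, 23, 24, 25, 26}
Set A = {22, 24}
A' = U \ A = elements in U but not in A
Checking each element of U:
1 (not in A, include), 2 (not in A, include), 3 (not in A, include), 4 (not in A, include), 5 (not in A, include), 6 (not in A, include), 7 (not in A, include), 8 (not in A, include), 9 (not in A, include), 10 (not in A, include), 11 (not in A, include), 12 (not in A, include), 13 (not in A, include), 14 (not in A, include), 15 (not in A, include), 16 (not in A, include), 17 (not in A, include), 18 (not in A, include), 19 (not in A, include), 20 (not in A, include), 21 (not in A, include), 22 (in A, exclude), 23 (not in A, include), 24 (in A, exclude), 25 (not in A, include), 26 (not in A, include)
A' = {1, 2, 3, 4, 5, 6, 7, 8, 9, 10, 11, 12, 13, 14, 15, 16, 17, 18, 19, 20, 21, 23, 25, 26}

{1, 2, 3, 4, 5, 6, 7, 8, 9, 10, 11, 12, 13, 14, 15, 16, 17, 18, 19, 20, 21, 23, 25, 26}


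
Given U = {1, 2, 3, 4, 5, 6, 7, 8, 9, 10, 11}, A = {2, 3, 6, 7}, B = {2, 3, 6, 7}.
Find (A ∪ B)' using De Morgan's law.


U = {1, 2, 3, 4, 5, 6, 7, 8, 9, 10, 11}
A = {2, 3, 6, 7}, B = {2, 3, 6, 7}
A ∪ B = {2, 3, 6, 7}
(A ∪ B)' = U \ (A ∪ B) = {1, 4, 5, 8, 9, 10, 11}
Verification via A' ∩ B': A' = {1, 4, 5, 8, 9, 10, 11}, B' = {1, 4, 5, 8, 9, 10, 11}
A' ∩ B' = {1, 4, 5, 8, 9, 10, 11} ✓

{1, 4, 5, 8, 9, 10, 11}


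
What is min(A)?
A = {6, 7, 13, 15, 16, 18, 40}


Set A = {6, 7, 13, 15, 16, 18, 40}
Elements in ascending order: 6, 7, 13, 15, 16, 18, 40
The smallest element is 6.

6


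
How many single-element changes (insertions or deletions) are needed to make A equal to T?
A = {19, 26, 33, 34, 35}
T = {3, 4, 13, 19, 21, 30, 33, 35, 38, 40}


Set A = {19, 26, 33, 34, 35}
Set T = {3, 4, 13, 19, 21, 30, 33, 35, 38, 40}
Elements to remove from A (in A, not in T): {26, 34} → 2 removals
Elements to add to A (in T, not in A): {3, 4, 13, 21, 30, 38, 40} → 7 additions
Total edits = 2 + 7 = 9

9


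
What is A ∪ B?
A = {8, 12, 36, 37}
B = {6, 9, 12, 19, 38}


Set A = {8, 12, 36, 37}
Set B = {6, 9, 12, 19, 38}
A ∪ B includes all elements in either set.
Elements from A: {8, 12, 36, 37}
Elements from B not already included: {6, 9, 19, 38}
A ∪ B = {6, 8, 9, 12, 19, 36, 37, 38}

{6, 8, 9, 12, 19, 36, 37, 38}


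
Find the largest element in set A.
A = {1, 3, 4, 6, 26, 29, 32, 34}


Set A = {1, 3, 4, 6, 26, 29, 32, 34}
Elements in ascending order: 1, 3, 4, 6, 26, 29, 32, 34
The largest element is 34.

34


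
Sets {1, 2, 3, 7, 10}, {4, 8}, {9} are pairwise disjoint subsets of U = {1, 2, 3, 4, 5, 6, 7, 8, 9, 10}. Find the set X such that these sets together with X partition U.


U = {1, 2, 3, 4, 5, 6, 7, 8, 9, 10}
Shown blocks: {1, 2, 3, 7, 10}, {4, 8}, {9}
A partition's blocks are pairwise disjoint and cover U, so the missing block = U \ (union of shown blocks).
Union of shown blocks: {1, 2, 3, 4, 7, 8, 9, 10}
Missing block = U \ (union) = {5, 6}

{5, 6}


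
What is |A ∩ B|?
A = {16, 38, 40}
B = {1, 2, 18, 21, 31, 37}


Set A = {16, 38, 40}
Set B = {1, 2, 18, 21, 31, 37}
A ∩ B = {}
|A ∩ B| = 0

0


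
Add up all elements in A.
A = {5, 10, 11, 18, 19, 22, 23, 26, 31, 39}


Set A = {5, 10, 11, 18, 19, 22, 23, 26, 31, 39}
Sum = 5 + 10 + 11 + 18 + 19 + 22 + 23 + 26 + 31 + 39 = 204

204


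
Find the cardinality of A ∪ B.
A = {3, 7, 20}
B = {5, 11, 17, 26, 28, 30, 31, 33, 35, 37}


Set A = {3, 7, 20}, |A| = 3
Set B = {5, 11, 17, 26, 28, 30, 31, 33, 35, 37}, |B| = 10
A ∩ B = {}, |A ∩ B| = 0
|A ∪ B| = |A| + |B| - |A ∩ B| = 3 + 10 - 0 = 13

13


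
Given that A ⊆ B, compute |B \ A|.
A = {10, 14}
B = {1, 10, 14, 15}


Set A = {10, 14}, |A| = 2
Set B = {1, 10, 14, 15}, |B| = 4
Since A ⊆ B: B \ A = {1, 15}
|B| - |A| = 4 - 2 = 2

2


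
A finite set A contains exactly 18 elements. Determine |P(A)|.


The set has 18 elements.
The power set contains all possible subsets.
|P(A)| = 2^|A| = 2^18 = 262144

262144


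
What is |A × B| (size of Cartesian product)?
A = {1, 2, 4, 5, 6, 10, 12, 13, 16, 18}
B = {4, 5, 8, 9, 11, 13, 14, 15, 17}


Set A = {1, 2, 4, 5, 6, 10, 12, 13, 16, 18} has 10 elements.
Set B = {4, 5, 8, 9, 11, 13, 14, 15, 17} has 9 elements.
|A × B| = |A| × |B| = 10 × 9 = 90

90


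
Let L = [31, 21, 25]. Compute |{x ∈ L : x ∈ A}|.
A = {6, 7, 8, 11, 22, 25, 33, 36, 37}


Set A = {6, 7, 8, 11, 22, 25, 33, 36, 37}
Candidates: [31, 21, 25]
Check each candidate:
31 ∉ A, 21 ∉ A, 25 ∈ A
Count of candidates in A: 1

1


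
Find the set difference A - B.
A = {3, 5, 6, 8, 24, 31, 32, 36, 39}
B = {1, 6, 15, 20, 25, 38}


Set A = {3, 5, 6, 8, 24, 31, 32, 36, 39}
Set B = {1, 6, 15, 20, 25, 38}
A \ B includes elements in A that are not in B.
Check each element of A:
3 (not in B, keep), 5 (not in B, keep), 6 (in B, remove), 8 (not in B, keep), 24 (not in B, keep), 31 (not in B, keep), 32 (not in B, keep), 36 (not in B, keep), 39 (not in B, keep)
A \ B = {3, 5, 8, 24, 31, 32, 36, 39}

{3, 5, 8, 24, 31, 32, 36, 39}


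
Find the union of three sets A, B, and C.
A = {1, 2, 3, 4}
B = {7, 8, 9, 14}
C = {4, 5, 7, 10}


Set A = {1, 2, 3, 4}
Set B = {7, 8, 9, 14}
Set C = {4, 5, 7, 10}
First, A ∪ B = {1, 2, 3, 4, 7, 8, 9, 14}
Then, (A ∪ B) ∪ C = {1, 2, 3, 4, 5, 7, 8, 9, 10, 14}

{1, 2, 3, 4, 5, 7, 8, 9, 10, 14}


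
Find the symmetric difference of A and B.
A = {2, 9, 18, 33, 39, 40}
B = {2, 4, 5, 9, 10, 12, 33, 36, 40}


Set A = {2, 9, 18, 33, 39, 40}
Set B = {2, 4, 5, 9, 10, 12, 33, 36, 40}
A △ B = (A \ B) ∪ (B \ A)
Elements in A but not B: {18, 39}
Elements in B but not A: {4, 5, 10, 12, 36}
A △ B = {4, 5, 10, 12, 18, 36, 39}

{4, 5, 10, 12, 18, 36, 39}


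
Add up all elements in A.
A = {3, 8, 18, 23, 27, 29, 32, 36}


Set A = {3, 8, 18, 23, 27, 29, 32, 36}
Sum = 3 + 8 + 18 + 23 + 27 + 29 + 32 + 36 = 176

176


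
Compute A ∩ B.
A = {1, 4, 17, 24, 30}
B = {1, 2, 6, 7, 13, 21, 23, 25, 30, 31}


Set A = {1, 4, 17, 24, 30}
Set B = {1, 2, 6, 7, 13, 21, 23, 25, 30, 31}
A ∩ B includes only elements in both sets.
Check each element of A against B:
1 ✓, 4 ✗, 17 ✗, 24 ✗, 30 ✓
A ∩ B = {1, 30}

{1, 30}


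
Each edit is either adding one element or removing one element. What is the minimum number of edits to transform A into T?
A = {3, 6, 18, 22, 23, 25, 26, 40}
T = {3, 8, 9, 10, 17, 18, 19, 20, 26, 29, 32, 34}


Set A = {3, 6, 18, 22, 23, 25, 26, 40}
Set T = {3, 8, 9, 10, 17, 18, 19, 20, 26, 29, 32, 34}
Elements to remove from A (in A, not in T): {6, 22, 23, 25, 40} → 5 removals
Elements to add to A (in T, not in A): {8, 9, 10, 17, 19, 20, 29, 32, 34} → 9 additions
Total edits = 5 + 9 = 14

14


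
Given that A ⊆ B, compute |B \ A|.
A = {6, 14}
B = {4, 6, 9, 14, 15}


Set A = {6, 14}, |A| = 2
Set B = {4, 6, 9, 14, 15}, |B| = 5
Since A ⊆ B: B \ A = {4, 9, 15}
|B| - |A| = 5 - 2 = 3

3


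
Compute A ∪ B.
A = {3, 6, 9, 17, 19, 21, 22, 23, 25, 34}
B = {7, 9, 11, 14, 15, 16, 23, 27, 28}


Set A = {3, 6, 9, 17, 19, 21, 22, 23, 25, 34}
Set B = {7, 9, 11, 14, 15, 16, 23, 27, 28}
A ∪ B includes all elements in either set.
Elements from A: {3, 6, 9, 17, 19, 21, 22, 23, 25, 34}
Elements from B not already included: {7, 11, 14, 15, 16, 27, 28}
A ∪ B = {3, 6, 7, 9, 11, 14, 15, 16, 17, 19, 21, 22, 23, 25, 27, 28, 34}

{3, 6, 7, 9, 11, 14, 15, 16, 17, 19, 21, 22, 23, 25, 27, 28, 34}


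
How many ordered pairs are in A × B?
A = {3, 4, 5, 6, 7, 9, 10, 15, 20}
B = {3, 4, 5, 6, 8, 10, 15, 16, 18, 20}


Set A = {3, 4, 5, 6, 7, 9, 10, 15, 20} has 9 elements.
Set B = {3, 4, 5, 6, 8, 10, 15, 16, 18, 20} has 10 elements.
|A × B| = |A| × |B| = 9 × 10 = 90

90


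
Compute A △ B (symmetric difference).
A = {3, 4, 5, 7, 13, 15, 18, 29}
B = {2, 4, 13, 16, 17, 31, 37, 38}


Set A = {3, 4, 5, 7, 13, 15, 18, 29}
Set B = {2, 4, 13, 16, 17, 31, 37, 38}
A △ B = (A \ B) ∪ (B \ A)
Elements in A but not B: {3, 5, 7, 15, 18, 29}
Elements in B but not A: {2, 16, 17, 31, 37, 38}
A △ B = {2, 3, 5, 7, 15, 16, 17, 18, 29, 31, 37, 38}

{2, 3, 5, 7, 15, 16, 17, 18, 29, 31, 37, 38}


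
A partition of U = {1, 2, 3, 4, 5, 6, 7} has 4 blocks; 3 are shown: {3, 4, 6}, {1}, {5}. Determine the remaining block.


U = {1, 2, 3, 4, 5, 6, 7}
Shown blocks: {3, 4, 6}, {1}, {5}
A partition's blocks are pairwise disjoint and cover U, so the missing block = U \ (union of shown blocks).
Union of shown blocks: {1, 3, 4, 5, 6}
Missing block = U \ (union) = {2, 7}

{2, 7}


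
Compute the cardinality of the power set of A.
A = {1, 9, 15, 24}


Set A = {1, 9, 15, 24}
|A| = 4
The power set P(A) contains all subsets of A.
|P(A)| = 2^|A| = 2^4 = 16

16


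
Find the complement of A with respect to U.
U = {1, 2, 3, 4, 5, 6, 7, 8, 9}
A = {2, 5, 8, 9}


Universal set U = {1, 2, 3, 4, 5, 6, 7, 8, 9}
Set A = {2, 5, 8, 9}
A' = U \ A = elements in U but not in A
Checking each element of U:
1 (not in A, include), 2 (in A, exclude), 3 (not in A, include), 4 (not in A, include), 5 (in A, exclude), 6 (not in A, include), 7 (not in A, include), 8 (in A, exclude), 9 (in A, exclude)
A' = {1, 3, 4, 6, 7}

{1, 3, 4, 6, 7}


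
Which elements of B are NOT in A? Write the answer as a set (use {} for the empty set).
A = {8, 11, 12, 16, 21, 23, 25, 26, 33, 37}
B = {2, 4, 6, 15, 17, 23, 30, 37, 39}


Set A = {8, 11, 12, 16, 21, 23, 25, 26, 33, 37}
Set B = {2, 4, 6, 15, 17, 23, 30, 37, 39}
Check each element of B against A:
2 ∉ A (include), 4 ∉ A (include), 6 ∉ A (include), 15 ∉ A (include), 17 ∉ A (include), 23 ∈ A, 30 ∉ A (include), 37 ∈ A, 39 ∉ A (include)
Elements of B not in A: {2, 4, 6, 15, 17, 30, 39}

{2, 4, 6, 15, 17, 30, 39}


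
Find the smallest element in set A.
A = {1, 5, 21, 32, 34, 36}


Set A = {1, 5, 21, 32, 34, 36}
Elements in ascending order: 1, 5, 21, 32, 34, 36
The smallest element is 1.

1


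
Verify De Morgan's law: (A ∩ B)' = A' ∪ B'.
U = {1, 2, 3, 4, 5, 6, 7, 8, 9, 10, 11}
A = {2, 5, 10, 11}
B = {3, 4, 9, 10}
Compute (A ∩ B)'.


U = {1, 2, 3, 4, 5, 6, 7, 8, 9, 10, 11}
A = {2, 5, 10, 11}, B = {3, 4, 9, 10}
A ∩ B = {10}
(A ∩ B)' = U \ (A ∩ B) = {1, 2, 3, 4, 5, 6, 7, 8, 9, 11}
Verification via A' ∪ B': A' = {1, 3, 4, 6, 7, 8, 9}, B' = {1, 2, 5, 6, 7, 8, 11}
A' ∪ B' = {1, 2, 3, 4, 5, 6, 7, 8, 9, 11} ✓

{1, 2, 3, 4, 5, 6, 7, 8, 9, 11}


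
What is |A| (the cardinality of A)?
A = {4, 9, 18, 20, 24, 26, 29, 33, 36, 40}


Set A = {4, 9, 18, 20, 24, 26, 29, 33, 36, 40}
Listing elements: 4, 9, 18, 20, 24, 26, 29, 33, 36, 40
Counting: 10 elements
|A| = 10

10


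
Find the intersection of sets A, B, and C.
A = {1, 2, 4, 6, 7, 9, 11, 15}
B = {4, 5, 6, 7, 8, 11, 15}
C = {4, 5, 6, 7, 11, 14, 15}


Set A = {1, 2, 4, 6, 7, 9, 11, 15}
Set B = {4, 5, 6, 7, 8, 11, 15}
Set C = {4, 5, 6, 7, 11, 14, 15}
First, A ∩ B = {4, 6, 7, 11, 15}
Then, (A ∩ B) ∩ C = {4, 6, 7, 11, 15}

{4, 6, 7, 11, 15}


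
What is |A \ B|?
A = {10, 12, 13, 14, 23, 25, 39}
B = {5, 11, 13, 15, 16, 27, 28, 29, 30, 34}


Set A = {10, 12, 13, 14, 23, 25, 39}
Set B = {5, 11, 13, 15, 16, 27, 28, 29, 30, 34}
A \ B = {10, 12, 14, 23, 25, 39}
|A \ B| = 6

6


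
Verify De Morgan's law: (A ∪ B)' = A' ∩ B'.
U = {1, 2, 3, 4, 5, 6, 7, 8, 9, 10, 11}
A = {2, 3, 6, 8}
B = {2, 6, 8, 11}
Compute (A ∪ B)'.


U = {1, 2, 3, 4, 5, 6, 7, 8, 9, 10, 11}
A = {2, 3, 6, 8}, B = {2, 6, 8, 11}
A ∪ B = {2, 3, 6, 8, 11}
(A ∪ B)' = U \ (A ∪ B) = {1, 4, 5, 7, 9, 10}
Verification via A' ∩ B': A' = {1, 4, 5, 7, 9, 10, 11}, B' = {1, 3, 4, 5, 7, 9, 10}
A' ∩ B' = {1, 4, 5, 7, 9, 10} ✓

{1, 4, 5, 7, 9, 10}


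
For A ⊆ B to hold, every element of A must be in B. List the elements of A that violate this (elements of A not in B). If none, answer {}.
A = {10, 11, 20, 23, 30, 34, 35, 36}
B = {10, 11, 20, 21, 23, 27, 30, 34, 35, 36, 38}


Set A = {10, 11, 20, 23, 30, 34, 35, 36}
Set B = {10, 11, 20, 21, 23, 27, 30, 34, 35, 36, 38}
Check each element of A against B:
10 ∈ B, 11 ∈ B, 20 ∈ B, 23 ∈ B, 30 ∈ B, 34 ∈ B, 35 ∈ B, 36 ∈ B
Elements of A not in B: {}

{}


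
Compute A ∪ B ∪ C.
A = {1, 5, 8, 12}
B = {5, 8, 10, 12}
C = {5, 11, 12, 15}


Set A = {1, 5, 8, 12}
Set B = {5, 8, 10, 12}
Set C = {5, 11, 12, 15}
First, A ∪ B = {1, 5, 8, 10, 12}
Then, (A ∪ B) ∪ C = {1, 5, 8, 10, 11, 12, 15}

{1, 5, 8, 10, 11, 12, 15}


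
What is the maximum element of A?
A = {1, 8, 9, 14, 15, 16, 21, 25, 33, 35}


Set A = {1, 8, 9, 14, 15, 16, 21, 25, 33, 35}
Elements in ascending order: 1, 8, 9, 14, 15, 16, 21, 25, 33, 35
The largest element is 35.

35


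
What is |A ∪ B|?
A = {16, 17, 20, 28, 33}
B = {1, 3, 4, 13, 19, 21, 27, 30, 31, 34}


Set A = {16, 17, 20, 28, 33}, |A| = 5
Set B = {1, 3, 4, 13, 19, 21, 27, 30, 31, 34}, |B| = 10
A ∩ B = {}, |A ∩ B| = 0
|A ∪ B| = |A| + |B| - |A ∩ B| = 5 + 10 - 0 = 15

15


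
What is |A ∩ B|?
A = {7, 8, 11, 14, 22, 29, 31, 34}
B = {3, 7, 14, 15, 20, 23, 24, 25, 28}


Set A = {7, 8, 11, 14, 22, 29, 31, 34}
Set B = {3, 7, 14, 15, 20, 23, 24, 25, 28}
A ∩ B = {7, 14}
|A ∩ B| = 2

2


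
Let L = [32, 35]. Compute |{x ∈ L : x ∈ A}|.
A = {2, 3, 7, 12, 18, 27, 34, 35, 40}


Set A = {2, 3, 7, 12, 18, 27, 34, 35, 40}
Candidates: [32, 35]
Check each candidate:
32 ∉ A, 35 ∈ A
Count of candidates in A: 1

1


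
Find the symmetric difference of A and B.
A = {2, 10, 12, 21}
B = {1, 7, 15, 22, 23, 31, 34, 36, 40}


Set A = {2, 10, 12, 21}
Set B = {1, 7, 15, 22, 23, 31, 34, 36, 40}
A △ B = (A \ B) ∪ (B \ A)
Elements in A but not B: {2, 10, 12, 21}
Elements in B but not A: {1, 7, 15, 22, 23, 31, 34, 36, 40}
A △ B = {1, 2, 7, 10, 12, 15, 21, 22, 23, 31, 34, 36, 40}

{1, 2, 7, 10, 12, 15, 21, 22, 23, 31, 34, 36, 40}


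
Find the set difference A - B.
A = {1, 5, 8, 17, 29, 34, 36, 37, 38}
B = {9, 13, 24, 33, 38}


Set A = {1, 5, 8, 17, 29, 34, 36, 37, 38}
Set B = {9, 13, 24, 33, 38}
A \ B includes elements in A that are not in B.
Check each element of A:
1 (not in B, keep), 5 (not in B, keep), 8 (not in B, keep), 17 (not in B, keep), 29 (not in B, keep), 34 (not in B, keep), 36 (not in B, keep), 37 (not in B, keep), 38 (in B, remove)
A \ B = {1, 5, 8, 17, 29, 34, 36, 37}

{1, 5, 8, 17, 29, 34, 36, 37}


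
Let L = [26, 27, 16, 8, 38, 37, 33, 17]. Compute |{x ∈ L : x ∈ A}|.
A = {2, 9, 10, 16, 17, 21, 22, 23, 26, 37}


Set A = {2, 9, 10, 16, 17, 21, 22, 23, 26, 37}
Candidates: [26, 27, 16, 8, 38, 37, 33, 17]
Check each candidate:
26 ∈ A, 27 ∉ A, 16 ∈ A, 8 ∉ A, 38 ∉ A, 37 ∈ A, 33 ∉ A, 17 ∈ A
Count of candidates in A: 4

4


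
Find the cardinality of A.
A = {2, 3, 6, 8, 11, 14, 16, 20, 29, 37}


Set A = {2, 3, 6, 8, 11, 14, 16, 20, 29, 37}
Listing elements: 2, 3, 6, 8, 11, 14, 16, 20, 29, 37
Counting: 10 elements
|A| = 10

10


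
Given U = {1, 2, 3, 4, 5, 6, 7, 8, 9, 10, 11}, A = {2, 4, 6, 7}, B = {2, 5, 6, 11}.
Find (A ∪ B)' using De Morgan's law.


U = {1, 2, 3, 4, 5, 6, 7, 8, 9, 10, 11}
A = {2, 4, 6, 7}, B = {2, 5, 6, 11}
A ∪ B = {2, 4, 5, 6, 7, 11}
(A ∪ B)' = U \ (A ∪ B) = {1, 3, 8, 9, 10}
Verification via A' ∩ B': A' = {1, 3, 5, 8, 9, 10, 11}, B' = {1, 3, 4, 7, 8, 9, 10}
A' ∩ B' = {1, 3, 8, 9, 10} ✓

{1, 3, 8, 9, 10}


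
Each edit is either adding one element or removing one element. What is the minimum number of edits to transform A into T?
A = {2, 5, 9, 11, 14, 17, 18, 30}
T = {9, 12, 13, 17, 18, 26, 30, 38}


Set A = {2, 5, 9, 11, 14, 17, 18, 30}
Set T = {9, 12, 13, 17, 18, 26, 30, 38}
Elements to remove from A (in A, not in T): {2, 5, 11, 14} → 4 removals
Elements to add to A (in T, not in A): {12, 13, 26, 38} → 4 additions
Total edits = 4 + 4 = 8

8


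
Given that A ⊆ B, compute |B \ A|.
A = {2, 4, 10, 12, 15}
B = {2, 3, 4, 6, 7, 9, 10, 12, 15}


Set A = {2, 4, 10, 12, 15}, |A| = 5
Set B = {2, 3, 4, 6, 7, 9, 10, 12, 15}, |B| = 9
Since A ⊆ B: B \ A = {3, 6, 7, 9}
|B| - |A| = 9 - 5 = 4

4


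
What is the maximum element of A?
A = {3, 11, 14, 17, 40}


Set A = {3, 11, 14, 17, 40}
Elements in ascending order: 3, 11, 14, 17, 40
The largest element is 40.

40


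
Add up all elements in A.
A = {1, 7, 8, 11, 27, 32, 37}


Set A = {1, 7, 8, 11, 27, 32, 37}
Sum = 1 + 7 + 8 + 11 + 27 + 32 + 37 = 123

123


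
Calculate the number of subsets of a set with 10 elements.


The set has 10 elements.
The power set contains all possible subsets.
|P(A)| = 2^|A| = 2^10 = 1024

1024


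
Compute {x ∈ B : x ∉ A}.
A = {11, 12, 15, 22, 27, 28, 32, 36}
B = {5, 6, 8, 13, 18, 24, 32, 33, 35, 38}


Set A = {11, 12, 15, 22, 27, 28, 32, 36}
Set B = {5, 6, 8, 13, 18, 24, 32, 33, 35, 38}
Check each element of B against A:
5 ∉ A (include), 6 ∉ A (include), 8 ∉ A (include), 13 ∉ A (include), 18 ∉ A (include), 24 ∉ A (include), 32 ∈ A, 33 ∉ A (include), 35 ∉ A (include), 38 ∉ A (include)
Elements of B not in A: {5, 6, 8, 13, 18, 24, 33, 35, 38}

{5, 6, 8, 13, 18, 24, 33, 35, 38}


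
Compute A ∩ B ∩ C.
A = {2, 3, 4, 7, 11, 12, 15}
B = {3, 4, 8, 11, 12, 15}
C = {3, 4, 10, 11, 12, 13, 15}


Set A = {2, 3, 4, 7, 11, 12, 15}
Set B = {3, 4, 8, 11, 12, 15}
Set C = {3, 4, 10, 11, 12, 13, 15}
First, A ∩ B = {3, 4, 11, 12, 15}
Then, (A ∩ B) ∩ C = {3, 4, 11, 12, 15}

{3, 4, 11, 12, 15}


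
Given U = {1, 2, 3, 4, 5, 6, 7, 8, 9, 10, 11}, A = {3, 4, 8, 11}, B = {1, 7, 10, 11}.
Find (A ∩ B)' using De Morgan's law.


U = {1, 2, 3, 4, 5, 6, 7, 8, 9, 10, 11}
A = {3, 4, 8, 11}, B = {1, 7, 10, 11}
A ∩ B = {11}
(A ∩ B)' = U \ (A ∩ B) = {1, 2, 3, 4, 5, 6, 7, 8, 9, 10}
Verification via A' ∪ B': A' = {1, 2, 5, 6, 7, 9, 10}, B' = {2, 3, 4, 5, 6, 8, 9}
A' ∪ B' = {1, 2, 3, 4, 5, 6, 7, 8, 9, 10} ✓

{1, 2, 3, 4, 5, 6, 7, 8, 9, 10}


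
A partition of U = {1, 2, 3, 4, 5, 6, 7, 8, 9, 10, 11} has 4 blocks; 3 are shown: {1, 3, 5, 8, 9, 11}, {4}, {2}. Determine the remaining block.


U = {1, 2, 3, 4, 5, 6, 7, 8, 9, 10, 11}
Shown blocks: {1, 3, 5, 8, 9, 11}, {4}, {2}
A partition's blocks are pairwise disjoint and cover U, so the missing block = U \ (union of shown blocks).
Union of shown blocks: {1, 2, 3, 4, 5, 8, 9, 11}
Missing block = U \ (union) = {6, 7, 10}

{6, 7, 10}


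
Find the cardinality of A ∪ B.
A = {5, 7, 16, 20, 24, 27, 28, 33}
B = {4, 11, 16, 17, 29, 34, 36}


Set A = {5, 7, 16, 20, 24, 27, 28, 33}, |A| = 8
Set B = {4, 11, 16, 17, 29, 34, 36}, |B| = 7
A ∩ B = {16}, |A ∩ B| = 1
|A ∪ B| = |A| + |B| - |A ∩ B| = 8 + 7 - 1 = 14

14


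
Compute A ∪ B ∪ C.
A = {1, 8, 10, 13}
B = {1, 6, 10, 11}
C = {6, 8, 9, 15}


Set A = {1, 8, 10, 13}
Set B = {1, 6, 10, 11}
Set C = {6, 8, 9, 15}
First, A ∪ B = {1, 6, 8, 10, 11, 13}
Then, (A ∪ B) ∪ C = {1, 6, 8, 9, 10, 11, 13, 15}

{1, 6, 8, 9, 10, 11, 13, 15}


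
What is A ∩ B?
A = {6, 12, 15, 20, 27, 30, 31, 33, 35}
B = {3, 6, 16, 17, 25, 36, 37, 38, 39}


Set A = {6, 12, 15, 20, 27, 30, 31, 33, 35}
Set B = {3, 6, 16, 17, 25, 36, 37, 38, 39}
A ∩ B includes only elements in both sets.
Check each element of A against B:
6 ✓, 12 ✗, 15 ✗, 20 ✗, 27 ✗, 30 ✗, 31 ✗, 33 ✗, 35 ✗
A ∩ B = {6}

{6}


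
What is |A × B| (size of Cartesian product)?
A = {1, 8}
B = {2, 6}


Set A = {1, 8} has 2 elements.
Set B = {2, 6} has 2 elements.
|A × B| = |A| × |B| = 2 × 2 = 4

4


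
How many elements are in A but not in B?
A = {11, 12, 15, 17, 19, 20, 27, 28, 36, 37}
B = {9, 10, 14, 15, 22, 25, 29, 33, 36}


Set A = {11, 12, 15, 17, 19, 20, 27, 28, 36, 37}
Set B = {9, 10, 14, 15, 22, 25, 29, 33, 36}
A \ B = {11, 12, 17, 19, 20, 27, 28, 37}
|A \ B| = 8

8


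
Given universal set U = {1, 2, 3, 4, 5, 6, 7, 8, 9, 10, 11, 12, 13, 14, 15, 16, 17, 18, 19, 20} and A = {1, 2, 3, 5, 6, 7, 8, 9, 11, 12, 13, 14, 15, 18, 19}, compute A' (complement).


Universal set U = {1, 2, 3, 4, 5, 6, 7, 8, 9, 10, 11, 12, 13, 14, 15, 16, 17, 18, 19, 20}
Set A = {1, 2, 3, 5, 6, 7, 8, 9, 11, 12, 13, 14, 15, 18, 19}
A' = U \ A = elements in U but not in A
Checking each element of U:
1 (in A, exclude), 2 (in A, exclude), 3 (in A, exclude), 4 (not in A, include), 5 (in A, exclude), 6 (in A, exclude), 7 (in A, exclude), 8 (in A, exclude), 9 (in A, exclude), 10 (not in A, include), 11 (in A, exclude), 12 (in A, exclude), 13 (in A, exclude), 14 (in A, exclude), 15 (in A, exclude), 16 (not in A, include), 17 (not in A, include), 18 (in A, exclude), 19 (in A, exclude), 20 (not in A, include)
A' = {4, 10, 16, 17, 20}

{4, 10, 16, 17, 20}


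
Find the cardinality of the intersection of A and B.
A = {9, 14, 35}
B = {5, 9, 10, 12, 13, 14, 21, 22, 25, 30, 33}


Set A = {9, 14, 35}
Set B = {5, 9, 10, 12, 13, 14, 21, 22, 25, 30, 33}
A ∩ B = {9, 14}
|A ∩ B| = 2

2


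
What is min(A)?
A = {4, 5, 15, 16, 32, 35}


Set A = {4, 5, 15, 16, 32, 35}
Elements in ascending order: 4, 5, 15, 16, 32, 35
The smallest element is 4.

4


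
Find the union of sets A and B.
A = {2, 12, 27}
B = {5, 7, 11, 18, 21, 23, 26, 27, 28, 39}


Set A = {2, 12, 27}
Set B = {5, 7, 11, 18, 21, 23, 26, 27, 28, 39}
A ∪ B includes all elements in either set.
Elements from A: {2, 12, 27}
Elements from B not already included: {5, 7, 11, 18, 21, 23, 26, 28, 39}
A ∪ B = {2, 5, 7, 11, 12, 18, 21, 23, 26, 27, 28, 39}

{2, 5, 7, 11, 12, 18, 21, 23, 26, 27, 28, 39}


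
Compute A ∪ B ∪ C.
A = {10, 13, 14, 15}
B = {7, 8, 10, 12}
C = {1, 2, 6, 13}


Set A = {10, 13, 14, 15}
Set B = {7, 8, 10, 12}
Set C = {1, 2, 6, 13}
First, A ∪ B = {7, 8, 10, 12, 13, 14, 15}
Then, (A ∪ B) ∪ C = {1, 2, 6, 7, 8, 10, 12, 13, 14, 15}

{1, 2, 6, 7, 8, 10, 12, 13, 14, 15}


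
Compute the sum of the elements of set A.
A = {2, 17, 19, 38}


Set A = {2, 17, 19, 38}
Sum = 2 + 17 + 19 + 38 = 76

76


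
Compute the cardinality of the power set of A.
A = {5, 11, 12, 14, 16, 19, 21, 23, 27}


Set A = {5, 11, 12, 14, 16, 19, 21, 23, 27}
|A| = 9
The power set P(A) contains all subsets of A.
|P(A)| = 2^|A| = 2^9 = 512

512


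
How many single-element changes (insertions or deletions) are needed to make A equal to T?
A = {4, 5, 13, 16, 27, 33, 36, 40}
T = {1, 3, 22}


Set A = {4, 5, 13, 16, 27, 33, 36, 40}
Set T = {1, 3, 22}
Elements to remove from A (in A, not in T): {4, 5, 13, 16, 27, 33, 36, 40} → 8 removals
Elements to add to A (in T, not in A): {1, 3, 22} → 3 additions
Total edits = 8 + 3 = 11

11


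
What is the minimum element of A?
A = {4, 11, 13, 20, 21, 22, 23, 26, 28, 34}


Set A = {4, 11, 13, 20, 21, 22, 23, 26, 28, 34}
Elements in ascending order: 4, 11, 13, 20, 21, 22, 23, 26, 28, 34
The smallest element is 4.

4


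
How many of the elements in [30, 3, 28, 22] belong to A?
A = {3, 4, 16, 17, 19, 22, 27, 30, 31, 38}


Set A = {3, 4, 16, 17, 19, 22, 27, 30, 31, 38}
Candidates: [30, 3, 28, 22]
Check each candidate:
30 ∈ A, 3 ∈ A, 28 ∉ A, 22 ∈ A
Count of candidates in A: 3

3


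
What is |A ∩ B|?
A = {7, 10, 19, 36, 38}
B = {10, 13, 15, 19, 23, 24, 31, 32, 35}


Set A = {7, 10, 19, 36, 38}
Set B = {10, 13, 15, 19, 23, 24, 31, 32, 35}
A ∩ B = {10, 19}
|A ∩ B| = 2

2


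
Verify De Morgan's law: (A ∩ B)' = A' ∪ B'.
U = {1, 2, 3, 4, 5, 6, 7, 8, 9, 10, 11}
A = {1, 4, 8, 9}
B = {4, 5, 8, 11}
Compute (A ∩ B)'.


U = {1, 2, 3, 4, 5, 6, 7, 8, 9, 10, 11}
A = {1, 4, 8, 9}, B = {4, 5, 8, 11}
A ∩ B = {4, 8}
(A ∩ B)' = U \ (A ∩ B) = {1, 2, 3, 5, 6, 7, 9, 10, 11}
Verification via A' ∪ B': A' = {2, 3, 5, 6, 7, 10, 11}, B' = {1, 2, 3, 6, 7, 9, 10}
A' ∪ B' = {1, 2, 3, 5, 6, 7, 9, 10, 11} ✓

{1, 2, 3, 5, 6, 7, 9, 10, 11}


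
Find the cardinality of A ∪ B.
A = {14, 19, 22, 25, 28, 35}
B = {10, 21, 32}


Set A = {14, 19, 22, 25, 28, 35}, |A| = 6
Set B = {10, 21, 32}, |B| = 3
A ∩ B = {}, |A ∩ B| = 0
|A ∪ B| = |A| + |B| - |A ∩ B| = 6 + 3 - 0 = 9

9


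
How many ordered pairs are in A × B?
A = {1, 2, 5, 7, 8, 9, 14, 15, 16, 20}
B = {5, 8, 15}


Set A = {1, 2, 5, 7, 8, 9, 14, 15, 16, 20} has 10 elements.
Set B = {5, 8, 15} has 3 elements.
|A × B| = |A| × |B| = 10 × 3 = 30

30


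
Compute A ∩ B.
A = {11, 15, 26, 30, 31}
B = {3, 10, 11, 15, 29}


Set A = {11, 15, 26, 30, 31}
Set B = {3, 10, 11, 15, 29}
A ∩ B includes only elements in both sets.
Check each element of A against B:
11 ✓, 15 ✓, 26 ✗, 30 ✗, 31 ✗
A ∩ B = {11, 15}

{11, 15}


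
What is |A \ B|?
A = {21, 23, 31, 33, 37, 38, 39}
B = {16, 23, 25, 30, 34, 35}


Set A = {21, 23, 31, 33, 37, 38, 39}
Set B = {16, 23, 25, 30, 34, 35}
A \ B = {21, 31, 33, 37, 38, 39}
|A \ B| = 6

6


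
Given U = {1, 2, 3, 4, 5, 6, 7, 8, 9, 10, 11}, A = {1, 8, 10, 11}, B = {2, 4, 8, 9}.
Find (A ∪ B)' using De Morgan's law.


U = {1, 2, 3, 4, 5, 6, 7, 8, 9, 10, 11}
A = {1, 8, 10, 11}, B = {2, 4, 8, 9}
A ∪ B = {1, 2, 4, 8, 9, 10, 11}
(A ∪ B)' = U \ (A ∪ B) = {3, 5, 6, 7}
Verification via A' ∩ B': A' = {2, 3, 4, 5, 6, 7, 9}, B' = {1, 3, 5, 6, 7, 10, 11}
A' ∩ B' = {3, 5, 6, 7} ✓

{3, 5, 6, 7}


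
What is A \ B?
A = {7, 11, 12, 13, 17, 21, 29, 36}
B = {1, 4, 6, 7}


Set A = {7, 11, 12, 13, 17, 21, 29, 36}
Set B = {1, 4, 6, 7}
A \ B includes elements in A that are not in B.
Check each element of A:
7 (in B, remove), 11 (not in B, keep), 12 (not in B, keep), 13 (not in B, keep), 17 (not in B, keep), 21 (not in B, keep), 29 (not in B, keep), 36 (not in B, keep)
A \ B = {11, 12, 13, 17, 21, 29, 36}

{11, 12, 13, 17, 21, 29, 36}


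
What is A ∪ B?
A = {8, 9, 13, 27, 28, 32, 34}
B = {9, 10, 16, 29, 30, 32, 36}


Set A = {8, 9, 13, 27, 28, 32, 34}
Set B = {9, 10, 16, 29, 30, 32, 36}
A ∪ B includes all elements in either set.
Elements from A: {8, 9, 13, 27, 28, 32, 34}
Elements from B not already included: {10, 16, 29, 30, 36}
A ∪ B = {8, 9, 10, 13, 16, 27, 28, 29, 30, 32, 34, 36}

{8, 9, 10, 13, 16, 27, 28, 29, 30, 32, 34, 36}


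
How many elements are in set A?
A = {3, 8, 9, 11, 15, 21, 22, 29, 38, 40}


Set A = {3, 8, 9, 11, 15, 21, 22, 29, 38, 40}
Listing elements: 3, 8, 9, 11, 15, 21, 22, 29, 38, 40
Counting: 10 elements
|A| = 10

10


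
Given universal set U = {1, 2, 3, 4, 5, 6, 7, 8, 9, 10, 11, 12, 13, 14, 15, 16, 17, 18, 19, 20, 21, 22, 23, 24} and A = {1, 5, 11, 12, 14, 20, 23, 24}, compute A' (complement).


Universal set U = {1, 2, 3, 4, 5, 6, 7, 8, 9, 10, 11, 12, 13, 14, 15, 16, 17, 18, 19, 20, 21, 22, 23, 24}
Set A = {1, 5, 11, 12, 14, 20, 23, 24}
A' = U \ A = elements in U but not in A
Checking each element of U:
1 (in A, exclude), 2 (not in A, include), 3 (not in A, include), 4 (not in A, include), 5 (in A, exclude), 6 (not in A, include), 7 (not in A, include), 8 (not in A, include), 9 (not in A, include), 10 (not in A, include), 11 (in A, exclude), 12 (in A, exclude), 13 (not in A, include), 14 (in A, exclude), 15 (not in A, include), 16 (not in A, include), 17 (not in A, include), 18 (not in A, include), 19 (not in A, include), 20 (in A, exclude), 21 (not in A, include), 22 (not in A, include), 23 (in A, exclude), 24 (in A, exclude)
A' = {2, 3, 4, 6, 7, 8, 9, 10, 13, 15, 16, 17, 18, 19, 21, 22}

{2, 3, 4, 6, 7, 8, 9, 10, 13, 15, 16, 17, 18, 19, 21, 22}


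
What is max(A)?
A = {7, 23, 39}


Set A = {7, 23, 39}
Elements in ascending order: 7, 23, 39
The largest element is 39.

39


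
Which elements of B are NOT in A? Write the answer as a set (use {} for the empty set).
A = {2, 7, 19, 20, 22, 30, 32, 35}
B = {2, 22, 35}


Set A = {2, 7, 19, 20, 22, 30, 32, 35}
Set B = {2, 22, 35}
Check each element of B against A:
2 ∈ A, 22 ∈ A, 35 ∈ A
Elements of B not in A: {}

{}


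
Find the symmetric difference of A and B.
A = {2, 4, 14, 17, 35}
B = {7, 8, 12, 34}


Set A = {2, 4, 14, 17, 35}
Set B = {7, 8, 12, 34}
A △ B = (A \ B) ∪ (B \ A)
Elements in A but not B: {2, 4, 14, 17, 35}
Elements in B but not A: {7, 8, 12, 34}
A △ B = {2, 4, 7, 8, 12, 14, 17, 34, 35}

{2, 4, 7, 8, 12, 14, 17, 34, 35}


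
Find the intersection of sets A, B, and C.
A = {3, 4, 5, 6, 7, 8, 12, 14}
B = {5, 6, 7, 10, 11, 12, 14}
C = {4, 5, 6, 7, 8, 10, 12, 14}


Set A = {3, 4, 5, 6, 7, 8, 12, 14}
Set B = {5, 6, 7, 10, 11, 12, 14}
Set C = {4, 5, 6, 7, 8, 10, 12, 14}
First, A ∩ B = {5, 6, 7, 12, 14}
Then, (A ∩ B) ∩ C = {5, 6, 7, 12, 14}

{5, 6, 7, 12, 14}


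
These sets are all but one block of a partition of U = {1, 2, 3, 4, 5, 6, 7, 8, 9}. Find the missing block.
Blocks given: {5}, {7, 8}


U = {1, 2, 3, 4, 5, 6, 7, 8, 9}
Shown blocks: {5}, {7, 8}
A partition's blocks are pairwise disjoint and cover U, so the missing block = U \ (union of shown blocks).
Union of shown blocks: {5, 7, 8}
Missing block = U \ (union) = {1, 2, 3, 4, 6, 9}

{1, 2, 3, 4, 6, 9}


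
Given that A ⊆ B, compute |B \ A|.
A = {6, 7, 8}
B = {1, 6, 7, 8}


Set A = {6, 7, 8}, |A| = 3
Set B = {1, 6, 7, 8}, |B| = 4
Since A ⊆ B: B \ A = {1}
|B| - |A| = 4 - 3 = 1

1


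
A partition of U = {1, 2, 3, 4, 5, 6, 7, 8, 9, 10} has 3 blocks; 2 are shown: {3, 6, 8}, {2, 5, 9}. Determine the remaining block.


U = {1, 2, 3, 4, 5, 6, 7, 8, 9, 10}
Shown blocks: {3, 6, 8}, {2, 5, 9}
A partition's blocks are pairwise disjoint and cover U, so the missing block = U \ (union of shown blocks).
Union of shown blocks: {2, 3, 5, 6, 8, 9}
Missing block = U \ (union) = {1, 4, 7, 10}

{1, 4, 7, 10}


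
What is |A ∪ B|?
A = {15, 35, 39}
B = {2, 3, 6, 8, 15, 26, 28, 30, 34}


Set A = {15, 35, 39}, |A| = 3
Set B = {2, 3, 6, 8, 15, 26, 28, 30, 34}, |B| = 9
A ∩ B = {15}, |A ∩ B| = 1
|A ∪ B| = |A| + |B| - |A ∩ B| = 3 + 9 - 1 = 11

11


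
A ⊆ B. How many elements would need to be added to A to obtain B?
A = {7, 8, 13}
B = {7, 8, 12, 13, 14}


Set A = {7, 8, 13}, |A| = 3
Set B = {7, 8, 12, 13, 14}, |B| = 5
Since A ⊆ B: B \ A = {12, 14}
|B| - |A| = 5 - 3 = 2

2


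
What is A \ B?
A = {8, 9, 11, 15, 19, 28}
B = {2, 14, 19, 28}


Set A = {8, 9, 11, 15, 19, 28}
Set B = {2, 14, 19, 28}
A \ B includes elements in A that are not in B.
Check each element of A:
8 (not in B, keep), 9 (not in B, keep), 11 (not in B, keep), 15 (not in B, keep), 19 (in B, remove), 28 (in B, remove)
A \ B = {8, 9, 11, 15}

{8, 9, 11, 15}


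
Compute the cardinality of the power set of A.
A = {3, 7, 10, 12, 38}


Set A = {3, 7, 10, 12, 38}
|A| = 5
The power set P(A) contains all subsets of A.
|P(A)| = 2^|A| = 2^5 = 32

32


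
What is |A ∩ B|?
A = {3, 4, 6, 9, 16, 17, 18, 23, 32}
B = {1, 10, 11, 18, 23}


Set A = {3, 4, 6, 9, 16, 17, 18, 23, 32}
Set B = {1, 10, 11, 18, 23}
A ∩ B = {18, 23}
|A ∩ B| = 2

2


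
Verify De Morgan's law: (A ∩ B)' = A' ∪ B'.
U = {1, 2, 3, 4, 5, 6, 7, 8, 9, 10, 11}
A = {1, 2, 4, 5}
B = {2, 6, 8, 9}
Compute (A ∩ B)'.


U = {1, 2, 3, 4, 5, 6, 7, 8, 9, 10, 11}
A = {1, 2, 4, 5}, B = {2, 6, 8, 9}
A ∩ B = {2}
(A ∩ B)' = U \ (A ∩ B) = {1, 3, 4, 5, 6, 7, 8, 9, 10, 11}
Verification via A' ∪ B': A' = {3, 6, 7, 8, 9, 10, 11}, B' = {1, 3, 4, 5, 7, 10, 11}
A' ∪ B' = {1, 3, 4, 5, 6, 7, 8, 9, 10, 11} ✓

{1, 3, 4, 5, 6, 7, 8, 9, 10, 11}
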